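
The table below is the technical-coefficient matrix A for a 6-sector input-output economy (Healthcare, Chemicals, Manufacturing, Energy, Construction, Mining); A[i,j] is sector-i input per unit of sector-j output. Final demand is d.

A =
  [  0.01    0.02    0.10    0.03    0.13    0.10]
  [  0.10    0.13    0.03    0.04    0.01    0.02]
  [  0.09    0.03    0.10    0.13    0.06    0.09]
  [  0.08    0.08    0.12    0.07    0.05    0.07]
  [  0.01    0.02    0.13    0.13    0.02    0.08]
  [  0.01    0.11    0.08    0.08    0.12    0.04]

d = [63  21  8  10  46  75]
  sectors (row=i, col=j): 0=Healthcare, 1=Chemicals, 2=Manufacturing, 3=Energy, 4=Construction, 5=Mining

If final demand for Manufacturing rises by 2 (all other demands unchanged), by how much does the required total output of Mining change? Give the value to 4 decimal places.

0.3010

Form M = I − A:
  [  0.99   -0.02   -0.10   -0.03   -0.13   -0.10]
  [ -0.10    0.87   -0.03   -0.04   -0.01   -0.02]
  [ -0.09   -0.03    0.90   -0.13   -0.06   -0.09]
  [ -0.08   -0.08   -0.12    0.93   -0.05   -0.07]
  [ -0.01   -0.02   -0.13   -0.13    0.98   -0.08]
  [ -0.01   -0.11   -0.08   -0.08   -0.12    0.96]
Leontief inverse L = M⁻¹:
  [  1.0427    0.0612    0.1687    0.0966    0.1722    0.1471]
  [  0.1321    1.1699    0.0751    0.0760    0.0446    0.0544]
  [  0.1357    0.0848    1.1871    0.2039    0.1206    0.1521]
  [  0.1255    0.1326    0.1962    1.1377    0.1035    0.1258]
  [  0.0524    0.0665    0.1990    0.1924    1.0658    0.1283]
  [  0.0543    0.1611    0.1505    0.1456    0.1588    1.0886]
Total output x = L · d:
  x_0 = 1.0427·63 + 0.0612·21 + 0.1687·8 + 0.0966·10 + 0.1722·46 + 0.1471·75 = 88.2418
  x_1 = 0.1321·63 + 1.1699·21 + 0.0751·8 + 0.0760·10 + 0.0446·46 + 0.0544·75 = 40.3898
  x_2 = 0.1357·63 + 0.0848·21 + 1.1871·8 + 0.2039·10 + 0.1206·46 + 0.1521·75 = 38.8233
  x_3 = 0.1255·63 + 0.1326·21 + 0.1962·8 + 1.1377·10 + 0.1035·46 + 0.1258·75 = 37.8300
  x_4 = 0.0524·63 + 0.0665·21 + 0.1990·8 + 0.1924·10 + 1.0658·46 + 0.1283·75 = 66.8659
  x_5 = 0.0543·63 + 0.1611·21 + 0.1505·8 + 0.1456·10 + 0.1588·46 + 1.0886·75 = 98.4182
Δx_5 = L[5,2] · Δd_2 = 0.1505 · 2 = 0.3010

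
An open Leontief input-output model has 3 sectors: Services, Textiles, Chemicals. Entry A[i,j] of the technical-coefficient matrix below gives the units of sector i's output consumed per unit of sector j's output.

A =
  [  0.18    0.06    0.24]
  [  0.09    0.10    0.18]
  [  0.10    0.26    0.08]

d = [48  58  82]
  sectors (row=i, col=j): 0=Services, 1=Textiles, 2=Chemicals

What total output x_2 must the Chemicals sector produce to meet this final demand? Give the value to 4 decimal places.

Form M = I − A:
  [  0.82   -0.06   -0.24]
  [ -0.09    0.90   -0.18]
  [ -0.10   -0.26    0.92]
Leontief inverse L = M⁻¹:
  [  1.2863    0.1936    0.3734]
  [  0.1660    1.2027    0.2786]
  [  0.1867    0.3609    1.2063]
Total output x = L · d:
  x_0 = 1.2863·48 + 0.1936·58 + 0.3734·82 = 103.5961
  x_1 = 0.1660·48 + 1.2027·58 + 0.2786·82 = 100.5664
  x_2 = 0.1867·48 + 0.3609·58 + 1.2063·82 = 128.8118

128.8118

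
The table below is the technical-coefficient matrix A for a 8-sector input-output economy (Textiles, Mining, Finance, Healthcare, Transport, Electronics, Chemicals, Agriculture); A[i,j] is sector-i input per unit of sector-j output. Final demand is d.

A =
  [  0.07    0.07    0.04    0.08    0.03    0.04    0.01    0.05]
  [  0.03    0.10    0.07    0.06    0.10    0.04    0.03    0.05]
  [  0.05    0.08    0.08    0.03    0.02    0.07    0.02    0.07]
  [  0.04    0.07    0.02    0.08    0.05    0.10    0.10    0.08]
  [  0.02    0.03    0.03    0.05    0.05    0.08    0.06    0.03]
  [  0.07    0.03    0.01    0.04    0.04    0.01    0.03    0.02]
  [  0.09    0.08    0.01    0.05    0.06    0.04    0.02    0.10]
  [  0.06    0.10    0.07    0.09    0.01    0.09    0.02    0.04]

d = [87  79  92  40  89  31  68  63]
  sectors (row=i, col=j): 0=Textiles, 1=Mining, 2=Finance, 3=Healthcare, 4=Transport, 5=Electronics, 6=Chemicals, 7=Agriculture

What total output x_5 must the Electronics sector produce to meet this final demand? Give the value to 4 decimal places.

Form M = I − A:
  [  0.93   -0.07   -0.04   -0.08   -0.03   -0.04   -0.01   -0.05]
  [ -0.03    0.90   -0.07   -0.06   -0.10   -0.04   -0.03   -0.05]
  [ -0.05   -0.08    0.92   -0.03   -0.02   -0.07   -0.02   -0.07]
  [ -0.04   -0.07   -0.02    0.92   -0.05   -0.10   -0.10   -0.08]
  [ -0.02   -0.03   -0.03   -0.05    0.95   -0.08   -0.06   -0.03]
  [ -0.07   -0.03   -0.01   -0.04   -0.04    0.99   -0.03   -0.02]
  [ -0.09   -0.08   -0.01   -0.05   -0.06   -0.04    0.98   -0.10]
  [ -0.06   -0.10   -0.07   -0.09   -0.01   -0.09   -0.02    0.96]
Leontief inverse L = M⁻¹:
  [  1.1048    0.1194    0.0697    0.1235    0.0621    0.0813    0.0370    0.0866]
  [  0.0698    1.1583    0.1069    0.1093    0.1409    0.0907    0.0628    0.0937]
  [  0.0880    0.1329    1.1141    0.0732    0.0526    0.1109    0.0440    0.1074]
  [  0.0913    0.1353    0.0552    1.1375    0.0945    0.1530    0.1354    0.1309]
  [  0.0524    0.0692    0.0514    0.0848    1.0778    0.1132    0.0831    0.0618]
  [  0.0930    0.0605    0.0272    0.0681    0.0605    1.0359    0.0466    0.0440]
  [  0.1303    0.1368    0.0444    0.1013    0.0961    0.0870    1.0486    0.1396]
  [  0.1033    0.1597    0.1059    0.1405    0.0502    0.1371    0.0518    1.0846]
Total output x = L · d:
  x_0 = 1.1048·87 + 0.1194·79 + 0.0697·92 + 0.1235·40 + 0.0621·89 + 0.0813·31 + 0.0370·68 + 0.0866·63 = 132.9275
  x_1 = 0.0698·87 + 1.1583·79 + 0.1069·92 + 0.1093·40 + 0.1409·89 + 0.0907·31 + 0.0628·68 + 0.0937·63 = 137.3073
  x_2 = 0.0880·87 + 0.1329·79 + 1.1141·92 + 0.0732·40 + 0.0526·89 + 0.1109·31 + 0.0440·68 + 0.1074·63 = 141.4509
  x_3 = 0.0913·87 + 0.1353·79 + 0.0552·92 + 1.1375·40 + 0.0945·89 + 0.1530·31 + 0.1354·68 + 0.1309·63 = 99.8173
  x_4 = 0.0524·87 + 0.0692·79 + 0.0514·92 + 0.0848·40 + 1.0778·89 + 0.1132·31 + 0.0831·68 + 0.0618·63 = 127.1140
  x_5 = 0.0930·87 + 0.0605·79 + 0.0272·92 + 0.0681·40 + 0.0605·89 + 1.0359·31 + 0.0466·68 + 0.0440·63 = 61.5307
  x_6 = 0.1303·87 + 0.1368·79 + 0.0444·92 + 0.1013·40 + 0.0961·89 + 0.0870·31 + 1.0486·68 + 0.1396·63 = 121.6275
  x_7 = 0.1033·87 + 0.1597·79 + 0.1059·92 + 0.1405·40 + 0.0502·89 + 0.1371·31 + 0.0518·68 + 1.0846·63 = 117.5343

61.5307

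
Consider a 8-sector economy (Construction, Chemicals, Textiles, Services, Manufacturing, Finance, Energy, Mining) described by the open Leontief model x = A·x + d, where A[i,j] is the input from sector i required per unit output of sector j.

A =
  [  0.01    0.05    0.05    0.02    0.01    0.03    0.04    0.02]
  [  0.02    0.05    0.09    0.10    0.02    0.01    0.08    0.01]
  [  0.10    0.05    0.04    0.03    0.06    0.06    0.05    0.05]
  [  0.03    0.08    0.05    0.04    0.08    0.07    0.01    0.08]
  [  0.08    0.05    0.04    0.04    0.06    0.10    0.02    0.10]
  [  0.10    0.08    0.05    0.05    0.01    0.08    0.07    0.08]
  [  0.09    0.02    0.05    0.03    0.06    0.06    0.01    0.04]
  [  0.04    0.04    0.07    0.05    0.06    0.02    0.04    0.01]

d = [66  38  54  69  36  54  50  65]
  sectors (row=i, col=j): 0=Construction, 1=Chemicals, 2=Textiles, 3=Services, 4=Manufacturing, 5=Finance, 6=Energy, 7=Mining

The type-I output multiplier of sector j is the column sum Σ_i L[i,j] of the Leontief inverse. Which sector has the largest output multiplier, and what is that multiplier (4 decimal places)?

Form M = I − A:
  [  0.99   -0.05   -0.05   -0.02   -0.01   -0.03   -0.04   -0.02]
  [ -0.02    0.95   -0.09   -0.10   -0.02   -0.01   -0.08   -0.01]
  [ -0.10   -0.05    0.96   -0.03   -0.06   -0.06   -0.05   -0.05]
  [ -0.03   -0.08   -0.05    0.96   -0.08   -0.07   -0.01   -0.08]
  [ -0.08   -0.05   -0.04   -0.04    0.94   -0.10   -0.02   -0.10]
  [ -0.10   -0.08   -0.05   -0.05   -0.01    0.92   -0.07   -0.08]
  [ -0.09   -0.02   -0.05   -0.03   -0.06   -0.06    0.99   -0.04]
  [ -0.04   -0.04   -0.07   -0.05   -0.06   -0.02   -0.04    0.99]
Leontief inverse L = M⁻¹:
  [  1.0338    0.0698    0.0718    0.0385    0.0269    0.0495    0.0570    0.0373]
  [  0.0581    1.0835    0.1242    0.1279    0.0522    0.0448    0.1034    0.0418]
  [  0.1403    0.0874    1.0794    0.0614    0.0889    0.0973    0.0799    0.0833]
  [  0.0730    0.1202    0.0922    1.0763    0.1121    0.1091    0.0429    0.1162]
  [  0.1261    0.0941    0.0853    0.0770    1.0930    0.1420    0.0555    0.1381]
  [  0.1462    0.1241    0.0980    0.0886    0.0441    1.1205    0.1066    0.1156]
  [  0.1239    0.0523    0.0815    0.0548    0.0838    0.0922    1.0350    0.0693]
  [  0.0733    0.0692    0.0993    0.0741    0.0857    0.0512    0.0616    1.0386]
Total output x = L · d:
  x_0 = 1.0338·66 + 0.0698·38 + 0.0718·54 + 0.0385·69 + 0.0269·36 + 0.0495·54 + 0.0570·50 + 0.0373·65 = 86.3316
  x_1 = 0.0581·66 + 1.0835·38 + 0.1242·54 + 0.1279·69 + 0.0522·36 + 0.0448·54 + 0.1034·50 + 0.0418·65 = 72.7260
  x_2 = 0.1403·66 + 0.0874·38 + 1.0794·54 + 0.0614·69 + 0.0889·36 + 0.0973·54 + 0.0799·50 + 0.0833·65 = 92.9624
  x_3 = 0.0730·66 + 0.1202·38 + 0.0922·54 + 1.0763·69 + 0.1121·36 + 0.1091·54 + 0.0429·50 + 0.1162·65 = 108.2594
  x_4 = 0.1261·66 + 0.0941·38 + 0.0853·54 + 0.0770·69 + 1.0930·36 + 0.1420·54 + 0.0555·50 + 0.1381·65 = 80.5876
  x_5 = 0.1462·66 + 0.1241·38 + 0.0980·54 + 0.0886·69 + 0.0441·36 + 1.1205·54 + 0.1066·50 + 0.1156·65 = 100.7071
  x_6 = 0.1239·66 + 0.0523·38 + 0.0815·54 + 0.0548·69 + 0.0838·36 + 0.0922·54 + 1.0350·50 + 0.0693·65 = 82.5991
  x_7 = 0.0733·66 + 0.0692·38 + 0.0993·54 + 0.0741·69 + 0.0857·36 + 0.0512·54 + 0.0616·50 + 1.0386·65 = 94.3798
Output multipliers (column sums of L):
  Construction: 1.7749
  Chemicals: 1.7005
  Textiles: 1.7317
  Services: 1.5985
  Manufacturing: 1.5867
  Finance: 1.7066
  Energy: 1.5418
  Mining: 1.6402

Construction (1.7749)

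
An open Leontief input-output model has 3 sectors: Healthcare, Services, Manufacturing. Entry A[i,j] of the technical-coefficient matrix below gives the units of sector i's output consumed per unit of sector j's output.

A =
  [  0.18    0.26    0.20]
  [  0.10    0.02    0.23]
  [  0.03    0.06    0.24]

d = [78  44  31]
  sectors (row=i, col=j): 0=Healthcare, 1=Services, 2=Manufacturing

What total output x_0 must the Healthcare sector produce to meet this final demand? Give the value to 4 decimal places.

129.9440

Form M = I − A:
  [  0.82   -0.26   -0.20]
  [ -0.10    0.98   -0.23]
  [ -0.03   -0.06    0.76]
Leontief inverse L = M⁻¹:
  [  1.2807    0.3672    0.4482]
  [  0.1452    1.0813    0.3655]
  [  0.0620    0.0999    1.3623]
Total output x = L · d:
  x_0 = 1.2807·78 + 0.3672·44 + 0.4482·31 = 129.9440
  x_1 = 0.1452·78 + 1.0813·44 + 0.3655·31 = 70.2358
  x_2 = 0.0620·78 + 0.0999·44 + 1.3623·31 = 51.4638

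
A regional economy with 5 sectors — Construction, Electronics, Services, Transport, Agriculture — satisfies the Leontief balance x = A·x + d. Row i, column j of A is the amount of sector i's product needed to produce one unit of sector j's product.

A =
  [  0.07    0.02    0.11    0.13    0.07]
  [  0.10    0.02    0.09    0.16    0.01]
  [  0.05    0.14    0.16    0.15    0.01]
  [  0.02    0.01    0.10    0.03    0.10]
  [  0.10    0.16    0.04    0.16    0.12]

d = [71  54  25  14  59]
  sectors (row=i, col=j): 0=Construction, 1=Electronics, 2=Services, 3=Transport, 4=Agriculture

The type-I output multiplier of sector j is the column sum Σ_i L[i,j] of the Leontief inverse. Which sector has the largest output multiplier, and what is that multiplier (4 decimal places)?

Form M = I − A:
  [  0.93   -0.02   -0.11   -0.13   -0.07]
  [ -0.10    0.98   -0.09   -0.16   -0.01]
  [ -0.05   -0.14    0.84   -0.15   -0.01]
  [ -0.02   -0.01   -0.10    0.97   -0.10]
  [ -0.10   -0.16   -0.04   -0.16    0.88]
Leontief inverse L = M⁻¹:
  [  1.1094    0.0696    0.1829    0.2074    0.1147]
  [  0.1324    1.0564    0.1597    0.2249    0.0499]
  [  0.0992    0.1926    1.2561    0.2480    0.0525]
  [  0.0514    0.0547    0.1487    1.0913    0.1304]
  [  0.1640    0.2187    0.1339    0.2742    1.1846]
Total output x = L · d:
  x_0 = 1.1094·71 + 0.0696·54 + 0.1829·25 + 0.2074·14 + 0.1147·59 = 96.7653
  x_1 = 0.1324·71 + 1.0564·54 + 0.1597·25 + 0.2249·14 + 0.0499·59 = 76.5271
  x_2 = 0.0992·71 + 0.1926·54 + 1.2561·25 + 0.2480·14 + 0.0525·59 = 55.4184
  x_3 = 0.0514·71 + 0.0547·54 + 0.1487·25 + 1.0913·14 + 0.1304·59 = 33.2940
  x_4 = 0.1640·71 + 0.2187·54 + 0.1339·25 + 0.2742·14 + 1.1846·59 = 100.5280
Output multipliers (column sums of L):
  Construction: 1.5563
  Electronics: 1.5919
  Services: 1.8813
  Transport: 2.0457
  Agriculture: 1.5321

Transport (2.0457)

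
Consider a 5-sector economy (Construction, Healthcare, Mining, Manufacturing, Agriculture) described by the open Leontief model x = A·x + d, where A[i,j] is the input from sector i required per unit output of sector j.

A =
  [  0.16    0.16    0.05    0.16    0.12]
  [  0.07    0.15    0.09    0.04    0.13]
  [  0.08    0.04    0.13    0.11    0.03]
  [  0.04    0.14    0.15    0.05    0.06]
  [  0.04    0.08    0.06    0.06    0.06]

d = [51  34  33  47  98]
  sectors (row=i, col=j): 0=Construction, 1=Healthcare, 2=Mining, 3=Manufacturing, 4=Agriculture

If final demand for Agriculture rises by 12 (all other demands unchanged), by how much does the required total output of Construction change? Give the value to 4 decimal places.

Form M = I − A:
  [  0.84   -0.16   -0.05   -0.16   -0.12]
  [ -0.07    0.85   -0.09   -0.04   -0.13]
  [ -0.08   -0.04    0.87   -0.11   -0.03]
  [ -0.04   -0.14   -0.15    0.95   -0.06]
  [ -0.04   -0.08   -0.06   -0.06    0.94]
Leontief inverse L = M⁻¹:
  [  1.2546    0.3074    0.1637    0.2574    0.2243]
  [  0.1347    1.2465    0.1691    0.1075    0.2018]
  [  0.1369    0.1188    1.2051    0.1729    0.0834]
  [  0.0993    0.2243    0.2292    1.1131    0.1221]
  [  0.0799    0.1411    0.1129    0.1022    1.1037]
Total output x = L · d:
  x_0 = 1.2546·51 + 0.3074·34 + 0.1637·33 + 0.2574·47 + 0.2243·98 = 113.9211
  x_1 = 0.1347·51 + 1.2465·34 + 0.1691·33 + 0.1075·47 + 0.2018·98 = 79.6666
  x_2 = 0.1369·51 + 0.1188·34 + 1.2051·33 + 0.1729·47 + 0.0834·98 = 67.0872
  x_3 = 0.0993·51 + 0.2243·34 + 0.2292·33 + 1.1131·47 + 0.1221·98 = 84.5336
  x_4 = 0.0799·51 + 0.1411·34 + 0.1129·33 + 0.1022·47 + 1.1037·98 = 125.5611
Δx_0 = L[0,4] · Δd_4 = 0.2243 · 12 = 2.6919

2.6919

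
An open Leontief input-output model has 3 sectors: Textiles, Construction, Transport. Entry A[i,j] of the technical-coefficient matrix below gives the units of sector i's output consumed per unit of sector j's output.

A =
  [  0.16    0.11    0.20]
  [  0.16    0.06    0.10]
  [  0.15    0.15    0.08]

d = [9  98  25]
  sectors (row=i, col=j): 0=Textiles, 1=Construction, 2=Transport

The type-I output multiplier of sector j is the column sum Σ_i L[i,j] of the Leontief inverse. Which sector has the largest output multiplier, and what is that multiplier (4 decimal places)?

Textiles (1.7753)

Form M = I − A:
  [  0.84   -0.11   -0.20]
  [ -0.16    0.94   -0.10]
  [ -0.15   -0.15    0.92]
Leontief inverse L = M⁻¹:
  [  1.2818    0.1979    0.3002]
  [  0.2446    1.1204    0.1750]
  [  0.2489    0.2149    1.1644]
Total output x = L · d:
  x_0 = 1.2818·9 + 0.1979·98 + 0.3002·25 = 38.4332
  x_1 = 0.2446·9 + 1.1204·98 + 0.1750·25 = 116.3731
  x_2 = 0.2489·9 + 0.2149·98 + 1.1644·25 = 52.4141
Output multipliers (column sums of L):
  Textiles: 1.7753
  Construction: 1.5332
  Transport: 1.6395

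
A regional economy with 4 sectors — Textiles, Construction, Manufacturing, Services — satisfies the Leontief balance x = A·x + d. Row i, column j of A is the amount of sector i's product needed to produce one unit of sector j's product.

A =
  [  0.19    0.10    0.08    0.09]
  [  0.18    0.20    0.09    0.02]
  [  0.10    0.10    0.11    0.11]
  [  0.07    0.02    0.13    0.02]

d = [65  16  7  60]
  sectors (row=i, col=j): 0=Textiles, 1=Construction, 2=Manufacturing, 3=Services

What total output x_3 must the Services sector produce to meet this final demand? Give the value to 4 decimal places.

73.5769

Form M = I − A:
  [  0.81   -0.10   -0.08   -0.09]
  [ -0.18    0.80   -0.09   -0.02]
  [ -0.10   -0.10    0.89   -0.11]
  [ -0.07   -0.02   -0.13    0.98]
Leontief inverse L = M⁻¹:
  [  1.3077    0.1866    0.1571    0.1415]
  [  0.3197    1.3134    0.1726    0.0755]
  [  0.1985    0.1764    1.1818    0.1545]
  [  0.1263    0.0635    0.1715    1.0526]
Total output x = L · d:
  x_0 = 1.3077·65 + 0.1866·16 + 0.1571·7 + 0.1415·60 = 97.5761
  x_1 = 0.3197·65 + 1.3134·16 + 0.1726·7 + 0.0755·60 = 47.5362
  x_2 = 0.1985·65 + 0.1764·16 + 1.1818·7 + 0.1545·60 = 33.2637
  x_3 = 0.1263·65 + 0.0635·16 + 0.1715·7 + 1.0526·60 = 73.5769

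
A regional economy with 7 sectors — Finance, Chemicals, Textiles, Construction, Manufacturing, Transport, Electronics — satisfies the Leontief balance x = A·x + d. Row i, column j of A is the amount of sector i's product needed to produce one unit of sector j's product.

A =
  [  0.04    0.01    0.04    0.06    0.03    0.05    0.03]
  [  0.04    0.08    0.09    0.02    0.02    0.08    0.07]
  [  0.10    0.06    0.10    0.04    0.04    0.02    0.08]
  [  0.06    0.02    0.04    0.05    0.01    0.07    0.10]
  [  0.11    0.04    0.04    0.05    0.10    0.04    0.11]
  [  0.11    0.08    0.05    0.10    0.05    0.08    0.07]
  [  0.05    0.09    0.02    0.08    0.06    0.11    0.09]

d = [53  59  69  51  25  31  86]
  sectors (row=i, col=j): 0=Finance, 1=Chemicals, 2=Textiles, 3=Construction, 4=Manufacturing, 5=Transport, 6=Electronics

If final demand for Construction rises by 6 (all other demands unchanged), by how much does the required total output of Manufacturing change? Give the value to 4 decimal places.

Form M = I − A:
  [  0.96   -0.01   -0.04   -0.06   -0.03   -0.05   -0.03]
  [ -0.04    0.92   -0.09   -0.02   -0.02   -0.08   -0.07]
  [ -0.10   -0.06    0.90   -0.04   -0.04   -0.02   -0.08]
  [ -0.06   -0.02   -0.04    0.95   -0.01   -0.07   -0.10]
  [ -0.11   -0.04   -0.04   -0.05    0.90   -0.04   -0.11]
  [ -0.11   -0.08   -0.05   -0.10   -0.05    0.92   -0.07]
  [ -0.05   -0.09   -0.02   -0.08   -0.06   -0.11    0.91]
Leontief inverse L = M⁻¹:
  [  1.0731    0.0330    0.0629    0.0875    0.0490    0.0791    0.0651]
  [  0.0910    1.1231    0.1311    0.0613    0.0498    0.1270    0.1234]
  [  0.1512    0.1001    1.1414    0.0820    0.0717    0.0673    0.1359]
  [  0.1024    0.0551    0.0697    1.0894    0.0359    0.1139    0.1466]
  [  0.1691    0.0844    0.0804    0.1008    1.1404    0.0965    0.1755]
  [  0.1733    0.1284    0.0978    0.1543    0.0874    1.1419    0.1396]
  [  0.1124    0.1410    0.0648    0.1337    0.0981    0.1728    1.1590]
Total output x = L · d:
  x_0 = 1.0731·53 + 0.0330·59 + 0.0629·69 + 0.0875·51 + 0.0490·25 + 0.0791·31 + 0.0651·86 = 76.9053
  x_1 = 0.0910·53 + 1.1231·59 + 0.1311·69 + 0.0613·51 + 0.0498·25 + 0.1270·31 + 0.1234·86 = 99.0563
  x_2 = 0.1512·53 + 0.1001·59 + 1.1414·69 + 0.0820·51 + 0.0717·25 + 0.0673·31 + 0.1359·86 = 112.4324
  x_3 = 0.1024·53 + 0.0551·59 + 0.0697·69 + 1.0894·51 + 0.0359·25 + 0.1139·31 + 0.1466·86 = 86.0815
  x_4 = 0.1691·53 + 0.0844·59 + 0.0804·69 + 0.1008·51 + 1.1404·25 + 0.0965·31 + 0.1755·86 = 71.2192
  x_5 = 0.1733·53 + 0.1284·59 + 0.0978·69 + 0.1543·51 + 0.0874·25 + 1.1419·31 + 0.1396·86 = 80.9655
  x_6 = 0.1124·53 + 0.1410·59 + 0.0648·69 + 0.1337·51 + 0.0981·25 + 0.1728·31 + 1.1590·86 = 133.0493
Δx_4 = L[4,3] · Δd_3 = 0.1008 · 6 = 0.6048

0.6048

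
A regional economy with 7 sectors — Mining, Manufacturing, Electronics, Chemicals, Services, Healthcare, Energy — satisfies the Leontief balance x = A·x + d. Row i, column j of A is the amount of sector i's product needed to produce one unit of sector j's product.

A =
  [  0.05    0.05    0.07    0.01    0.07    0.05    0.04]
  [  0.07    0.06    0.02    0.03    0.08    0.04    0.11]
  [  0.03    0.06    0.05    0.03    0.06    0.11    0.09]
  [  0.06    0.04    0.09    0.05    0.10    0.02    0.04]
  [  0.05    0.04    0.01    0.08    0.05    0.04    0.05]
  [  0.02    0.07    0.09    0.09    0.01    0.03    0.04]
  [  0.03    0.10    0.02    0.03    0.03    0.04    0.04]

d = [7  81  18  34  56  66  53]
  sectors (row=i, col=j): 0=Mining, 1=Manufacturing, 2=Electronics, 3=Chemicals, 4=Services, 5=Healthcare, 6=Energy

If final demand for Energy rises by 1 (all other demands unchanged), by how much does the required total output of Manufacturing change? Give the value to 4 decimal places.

0.1457

Form M = I − A:
  [  0.95   -0.05   -0.07   -0.01   -0.07   -0.05   -0.04]
  [ -0.07    0.94   -0.02   -0.03   -0.08   -0.04   -0.11]
  [ -0.03   -0.06    0.95   -0.03   -0.06   -0.11   -0.09]
  [ -0.06   -0.04   -0.09    0.95   -0.10   -0.02   -0.04]
  [ -0.05   -0.04   -0.01   -0.08    0.95   -0.04   -0.05]
  [ -0.02   -0.07   -0.09   -0.09   -0.01    0.97   -0.04]
  [ -0.03   -0.10   -0.02   -0.03   -0.03   -0.04    0.96]
Leontief inverse L = M⁻¹:
  [  1.0730    0.0822    0.0940    0.0348    0.0987    0.0771    0.0727]
  [  0.0982    1.0999    0.0465    0.0579    0.1142    0.0676    0.1457]
  [  0.0577    0.1030    1.0820    0.0633    0.0935    0.1404    0.1290]
  [  0.0882    0.0761    0.1183    1.0786    0.1369    0.0522    0.0777]
  [  0.0733    0.0692    0.0354    0.1032    1.0800    0.0605    0.0774]
  [  0.0456    0.1037    0.1187    0.1140    0.0451    1.0584    0.0761]
  [  0.0519    0.1281    0.0401    0.0501    0.0568    0.0600    1.0698]
Total output x = L · d:
  x_0 = 1.0730·7 + 0.0822·81 + 0.0940·18 + 0.0348·34 + 0.0987·56 + 0.0771·66 + 0.0727·53 = 31.5186
  x_1 = 0.0982·7 + 1.0999·81 + 0.0465·18 + 0.0579·34 + 0.1142·56 + 0.0676·66 + 0.1457·53 = 111.1592
  x_2 = 0.0577·7 + 0.1030·81 + 1.0820·18 + 0.0633·34 + 0.0935·56 + 0.1404·66 + 0.1290·53 = 51.7127
  x_3 = 0.0882·7 + 0.0761·81 + 0.1183·18 + 1.0786·34 + 0.1369·56 + 0.0522·66 + 0.0777·53 = 60.8203
  x_4 = 0.0733·7 + 0.0692·81 + 0.0354·18 + 0.1032·34 + 1.0800·56 + 0.0605·66 + 0.0774·53 = 78.8435
  x_5 = 0.0456·7 + 0.1037·81 + 0.1187·18 + 0.1140·34 + 0.0451·56 + 1.0584·66 + 0.0761·53 = 91.1427
  x_6 = 0.0519·7 + 0.1281·81 + 0.0401·18 + 0.0501·34 + 0.0568·56 + 0.0600·66 + 1.0698·53 = 77.0118
Δx_1 = L[1,6] · Δd_6 = 0.1457 · 1 = 0.1457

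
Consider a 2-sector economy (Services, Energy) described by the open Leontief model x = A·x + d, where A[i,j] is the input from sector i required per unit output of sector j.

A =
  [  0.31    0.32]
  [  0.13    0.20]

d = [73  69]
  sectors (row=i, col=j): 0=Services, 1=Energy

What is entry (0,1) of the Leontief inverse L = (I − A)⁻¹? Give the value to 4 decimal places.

Form M = I − A:
  [  0.69   -0.32]
  [ -0.13    0.80]
Leontief inverse L = M⁻¹:
  [  1.5674    0.6270]
  [  0.2547    1.3519]
Total output x = L · d:
  x_0 = 1.5674·73 + 0.6270·69 = 157.6803
  x_1 = 0.2547·73 + 1.3519·69 = 111.8730

L[0,1] = 0.6270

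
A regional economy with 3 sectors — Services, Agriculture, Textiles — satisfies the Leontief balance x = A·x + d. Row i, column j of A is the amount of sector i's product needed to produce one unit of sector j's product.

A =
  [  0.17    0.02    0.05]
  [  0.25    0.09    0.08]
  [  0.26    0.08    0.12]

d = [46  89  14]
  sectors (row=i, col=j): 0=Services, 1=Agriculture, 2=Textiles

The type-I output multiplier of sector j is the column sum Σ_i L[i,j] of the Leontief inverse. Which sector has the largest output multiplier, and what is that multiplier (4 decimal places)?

Form M = I − A:
  [  0.83   -0.02   -0.05]
  [ -0.25    0.91   -0.08]
  [ -0.26   -0.08    0.88]
Leontief inverse L = M⁻¹:
  [  1.2380    0.0337    0.0734]
  [  0.3752    1.1180    0.1230]
  [  0.3999    0.1116    1.1692]
Total output x = L · d:
  x_0 = 1.2380·46 + 0.0337·89 + 0.0734·14 = 60.9690
  x_1 = 0.3752·46 + 1.1180·89 + 0.1230·14 = 118.4810
  x_2 = 0.3999·46 + 0.1116·89 + 1.1692·14 = 44.6937
Output multipliers (column sums of L):
  Services: 2.0131
  Agriculture: 1.2632
  Textiles: 1.3656

Services (2.0131)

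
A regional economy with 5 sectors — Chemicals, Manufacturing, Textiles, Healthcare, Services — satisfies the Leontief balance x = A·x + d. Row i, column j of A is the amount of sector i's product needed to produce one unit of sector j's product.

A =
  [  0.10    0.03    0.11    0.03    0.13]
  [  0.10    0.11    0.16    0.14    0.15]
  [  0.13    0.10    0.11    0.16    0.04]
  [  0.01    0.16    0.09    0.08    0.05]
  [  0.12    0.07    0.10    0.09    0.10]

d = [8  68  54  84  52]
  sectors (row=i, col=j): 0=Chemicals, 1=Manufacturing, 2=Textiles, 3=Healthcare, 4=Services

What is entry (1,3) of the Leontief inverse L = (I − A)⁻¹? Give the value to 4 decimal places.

Form M = I − A:
  [  0.90   -0.03   -0.11   -0.03   -0.13]
  [ -0.10    0.89   -0.16   -0.14   -0.15]
  [ -0.13   -0.10    0.89   -0.16   -0.04]
  [ -0.01   -0.16   -0.09    0.92   -0.05]
  [ -0.12   -0.07   -0.10   -0.09    0.90]
Leontief inverse L = M⁻¹:
  [  1.1782    0.0968    0.1964    0.1070    0.2010]
  [  0.2203    1.2359    0.3072    0.2748    0.2667]
  [  0.2213    0.2040    1.2297    0.2653    0.1353]
  [  0.0840    0.2444    0.1870    1.1718    0.1263]
  [  0.2072    0.1561    0.2054    0.1823    1.1863]
Total output x = L · d:
  x_0 = 1.1782·8 + 0.0968·68 + 0.1964·54 + 0.1070·84 + 0.2010·52 = 46.0561
  x_1 = 0.2203·8 + 1.2359·68 + 0.3072·54 + 0.2748·84 + 0.2667·52 = 139.3420
  x_2 = 0.2213·8 + 0.2040·68 + 1.2297·54 + 0.2653·84 + 0.1353·52 = 111.3689
  x_3 = 0.0840·8 + 0.2444·68 + 0.1870·54 + 1.1718·84 + 0.1263·52 = 132.3880
  x_4 = 0.2072·8 + 0.1561·68 + 0.2054·54 + 0.1823·84 + 1.1863·52 = 100.3694

L[1,3] = 0.2748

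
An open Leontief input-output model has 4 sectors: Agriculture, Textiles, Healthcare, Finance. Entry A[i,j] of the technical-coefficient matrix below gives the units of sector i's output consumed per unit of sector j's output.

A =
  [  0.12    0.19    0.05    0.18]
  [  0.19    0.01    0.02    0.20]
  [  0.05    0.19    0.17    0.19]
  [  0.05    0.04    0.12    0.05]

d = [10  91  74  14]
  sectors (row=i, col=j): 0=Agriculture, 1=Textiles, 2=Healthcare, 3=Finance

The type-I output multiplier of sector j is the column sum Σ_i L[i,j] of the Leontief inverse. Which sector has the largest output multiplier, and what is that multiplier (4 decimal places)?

Form M = I − A:
  [  0.88   -0.19   -0.05   -0.18]
  [ -0.19    0.99   -0.02   -0.20]
  [ -0.05   -0.19    0.83   -0.19]
  [ -0.05   -0.04   -0.12    0.95]
Leontief inverse L = M⁻¹:
  [  1.2197    0.2708    0.1253    0.3132]
  [  0.2563    1.0873    0.0842    0.2943]
  [  0.1538    0.2873    1.2707    0.3438]
  [  0.0944    0.0963    0.1706    1.1249]
Total output x = L · d:
  x_0 = 1.2197·10 + 0.2708·91 + 0.1253·74 + 0.3132·14 = 50.4945
  x_1 = 0.2563·10 + 1.0873·91 + 0.0842·74 + 0.2943·14 = 111.8603
  x_2 = 0.1538·10 + 0.2873·91 + 1.2707·74 + 0.3438·14 = 126.5236
  x_3 = 0.0944·10 + 0.0963·91 + 0.1706·74 + 1.1249·14 = 38.0863
Output multipliers (column sums of L):
  Agriculture: 1.7242
  Textiles: 1.7417
  Healthcare: 1.6508
  Finance: 2.0762

Finance (2.0762)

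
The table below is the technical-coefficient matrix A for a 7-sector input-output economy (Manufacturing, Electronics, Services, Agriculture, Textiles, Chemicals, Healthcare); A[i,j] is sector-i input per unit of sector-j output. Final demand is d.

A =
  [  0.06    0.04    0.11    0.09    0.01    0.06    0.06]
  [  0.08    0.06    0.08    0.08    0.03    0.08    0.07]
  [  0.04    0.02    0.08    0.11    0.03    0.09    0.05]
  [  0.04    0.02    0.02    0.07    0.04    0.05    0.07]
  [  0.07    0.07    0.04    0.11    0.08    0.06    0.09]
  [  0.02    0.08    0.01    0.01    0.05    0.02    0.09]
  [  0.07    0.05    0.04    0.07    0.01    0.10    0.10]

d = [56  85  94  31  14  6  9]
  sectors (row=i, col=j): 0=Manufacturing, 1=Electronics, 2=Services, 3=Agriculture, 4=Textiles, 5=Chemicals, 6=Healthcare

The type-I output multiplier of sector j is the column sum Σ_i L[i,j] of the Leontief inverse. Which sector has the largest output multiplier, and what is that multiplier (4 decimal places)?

Healthcare (1.8964)

Form M = I − A:
  [  0.94   -0.04   -0.11   -0.09   -0.01   -0.06   -0.06]
  [ -0.08    0.94   -0.08   -0.08   -0.03   -0.08   -0.07]
  [ -0.04   -0.02    0.92   -0.11   -0.03   -0.09   -0.05]
  [ -0.04   -0.02   -0.02    0.93   -0.04   -0.05   -0.07]
  [ -0.07   -0.07   -0.04   -0.11    0.92   -0.06   -0.09]
  [ -0.02   -0.08   -0.01   -0.01   -0.05    0.98   -0.09]
  [ -0.07   -0.05   -0.04   -0.07   -0.01   -0.10    0.90]
Leontief inverse L = M⁻¹:
  [  1.0952    0.0702    0.1476    0.1429    0.0322    0.1070    0.1117]
  [  0.1210    1.0968    0.1223    0.1383    0.0557    0.1319    0.1297]
  [  0.0728    0.0508    1.1117    0.1583    0.0539    0.1324    0.1015]
  [  0.0670    0.0446    0.0442    1.1068    0.0575    0.0831    0.1105]
  [  0.1174    0.1115    0.0839    0.1753    1.1103    0.1170    0.1575]
  [  0.0495    0.1054    0.0361    0.0470    0.0659    1.0550    0.1293]
  [  0.1072    0.0851    0.0761    0.1191    0.0321    0.1465    1.1562]
Total output x = L · d:
  x_0 = 1.0952·56 + 0.0702·85 + 0.1476·94 + 0.1429·31 + 0.0322·14 + 0.1070·6 + 0.1117·9 = 87.6983
  x_1 = 0.1210·56 + 1.0968·85 + 0.1223·94 + 0.1383·31 + 0.0557·14 + 0.1319·6 + 0.1297·9 = 118.5309
  x_2 = 0.0728·56 + 0.0508·85 + 1.1117·94 + 0.1583·31 + 0.0539·14 + 0.1324·6 + 0.1015·9 = 120.2646
  x_3 = 0.0670·56 + 0.0446·85 + 0.0442·94 + 1.1068·31 + 0.0575·14 + 0.0831·6 + 0.1105·9 = 48.3034
  x_4 = 0.1174·56 + 0.1115·85 + 0.0839·94 + 0.1753·31 + 1.1103·14 + 0.1170·6 + 0.1575·9 = 47.0463
  x_5 = 0.0495·56 + 0.1054·85 + 0.0361·94 + 0.0470·31 + 0.0659·14 + 1.0550·6 + 0.1293·9 = 24.9971
  x_6 = 0.1072·56 + 0.0851·85 + 0.0761·94 + 0.1191·31 + 0.0321·14 + 0.1465·6 + 1.1562·9 = 35.8082
Output multipliers (column sums of L):
  Manufacturing: 1.6301
  Electronics: 1.5644
  Services: 1.6219
  Agriculture: 1.8877
  Textiles: 1.4076
  Chemicals: 1.7729
  Healthcare: 1.8964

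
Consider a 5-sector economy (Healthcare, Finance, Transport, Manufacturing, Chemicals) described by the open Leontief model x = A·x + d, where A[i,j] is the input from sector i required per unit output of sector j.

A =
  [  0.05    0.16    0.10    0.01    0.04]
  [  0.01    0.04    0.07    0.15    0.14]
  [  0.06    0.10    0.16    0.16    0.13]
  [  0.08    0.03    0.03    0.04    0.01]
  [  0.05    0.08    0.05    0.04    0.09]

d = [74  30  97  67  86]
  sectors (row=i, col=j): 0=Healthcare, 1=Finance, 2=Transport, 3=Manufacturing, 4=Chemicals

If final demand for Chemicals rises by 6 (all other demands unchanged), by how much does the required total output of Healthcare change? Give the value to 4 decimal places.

Form M = I − A:
  [  0.95   -0.16   -0.10   -0.01   -0.04]
  [ -0.01    0.96   -0.07   -0.15   -0.14]
  [ -0.06   -0.10    0.84   -0.16   -0.13]
  [ -0.08   -0.03   -0.03    0.96   -0.01]
  [ -0.05   -0.08   -0.05   -0.04    0.91]
Leontief inverse L = M⁻¹:
  [  1.0761    0.2062    0.1540    0.0733    0.1018]
  [  0.0450    1.0827    0.1137    0.1964    0.1870]
  [  0.1117    0.1729    1.2395    0.2436    0.2113]
  [  0.0953    0.0577    0.0560    1.0624    0.0327]
  [  0.0734    0.1185    0.0890    0.0814    1.1340]
Total output x = L · d:
  x_0 = 1.0761·74 + 0.2062·30 + 0.1540·97 + 0.0733·67 + 0.1018·86 = 114.4161
  x_1 = 0.0450·74 + 1.0827·30 + 0.1137·97 + 0.1964·67 + 0.1870·86 = 76.0752
  x_2 = 0.1117·74 + 0.1729·30 + 1.2395·97 + 0.2436·67 + 0.2113·86 = 168.1722
  x_3 = 0.0953·74 + 0.0577·30 + 0.0560·97 + 1.0624·67 + 0.0327·86 = 88.2153
  x_4 = 0.0734·74 + 0.1185·30 + 0.0890·97 + 0.0814·67 + 1.1340·86 = 120.5979
Δx_0 = L[0,4] · Δd_4 = 0.1018 · 6 = 0.6109

0.6109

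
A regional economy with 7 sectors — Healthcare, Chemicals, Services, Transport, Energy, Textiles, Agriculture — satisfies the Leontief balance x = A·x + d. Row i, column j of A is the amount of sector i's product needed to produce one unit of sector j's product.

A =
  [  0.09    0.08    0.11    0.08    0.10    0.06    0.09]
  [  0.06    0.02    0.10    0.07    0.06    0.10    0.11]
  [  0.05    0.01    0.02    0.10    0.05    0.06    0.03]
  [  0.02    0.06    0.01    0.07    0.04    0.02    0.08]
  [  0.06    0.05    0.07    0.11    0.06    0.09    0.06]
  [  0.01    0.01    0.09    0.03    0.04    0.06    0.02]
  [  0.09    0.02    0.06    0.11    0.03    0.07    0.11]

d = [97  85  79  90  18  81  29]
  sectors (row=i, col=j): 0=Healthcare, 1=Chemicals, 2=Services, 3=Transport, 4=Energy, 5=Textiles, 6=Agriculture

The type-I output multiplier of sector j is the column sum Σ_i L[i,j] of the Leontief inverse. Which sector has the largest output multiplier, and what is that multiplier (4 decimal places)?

Form M = I − A:
  [  0.91   -0.08   -0.11   -0.08   -0.10   -0.06   -0.09]
  [ -0.06    0.98   -0.10   -0.07   -0.06   -0.10   -0.11]
  [ -0.05   -0.01    0.98   -0.10   -0.05   -0.06   -0.03]
  [ -0.02   -0.06   -0.01    0.93   -0.04   -0.02   -0.08]
  [ -0.06   -0.05   -0.07   -0.11    0.94   -0.09   -0.06]
  [ -0.01   -0.01   -0.09   -0.03   -0.04    0.94   -0.02]
  [ -0.09   -0.02   -0.06   -0.11   -0.03   -0.07    0.89]
Leontief inverse L = M⁻¹:
  [  1.1482    0.1186    0.1758    0.1688    0.1570    0.1281    0.1653]
  [  0.1060    1.0496    0.1524    0.1418    0.1043    0.1537    0.1688]
  [  0.0758    0.0319    1.0517    0.1421    0.0781    0.0909    0.0671]
  [  0.0490    0.0790    0.0420    1.1139    0.0661    0.0533    0.1219]
  [  0.1018    0.0805    0.1204    0.1768    1.1035    0.1409    0.1177]
  [  0.0294    0.0225    0.1130    0.0638    0.0609    1.0858    0.0438]
  [  0.1354    0.0520    0.1102    0.1785    0.0736    0.1193    1.1711]
Total output x = L · d:
  x_0 = 1.1482·97 + 0.1186·85 + 0.1758·79 + 0.1688·90 + 0.1570·18 + 0.1281·81 + 0.1653·29 = 168.5284
  x_1 = 0.1060·97 + 1.0496·85 + 0.1524·79 + 0.1418·90 + 0.1043·18 + 0.1537·81 + 0.1688·29 = 143.5165
  x_2 = 0.0758·97 + 0.0319·85 + 1.0517·79 + 0.1421·90 + 0.0781·18 + 0.0909·81 + 0.0671·29 = 116.6470
  x_3 = 0.0490·97 + 0.0790·85 + 0.0420·79 + 1.1139·90 + 0.0661·18 + 0.0533·81 + 0.1219·29 = 124.0836
  x_4 = 0.1018·97 + 0.0805·85 + 0.1204·79 + 0.1768·90 + 1.1035·18 + 0.1409·81 + 0.1177·29 = 76.8249
  x_5 = 0.0294·97 + 0.0225·85 + 0.1130·79 + 0.0638·90 + 0.0609·18 + 1.0858·81 + 0.0438·29 = 109.7443
  x_6 = 0.1354·97 + 0.0520·85 + 0.1102·79 + 0.1785·90 + 0.0736·18 + 0.1193·81 + 1.1711·29 = 87.2727
Output multipliers (column sums of L):
  Healthcare: 1.6455
  Chemicals: 1.4341
  Services: 1.7654
  Transport: 1.9856
  Energy: 1.6435
  Textiles: 1.7719
  Agriculture: 1.8559

Transport (1.9856)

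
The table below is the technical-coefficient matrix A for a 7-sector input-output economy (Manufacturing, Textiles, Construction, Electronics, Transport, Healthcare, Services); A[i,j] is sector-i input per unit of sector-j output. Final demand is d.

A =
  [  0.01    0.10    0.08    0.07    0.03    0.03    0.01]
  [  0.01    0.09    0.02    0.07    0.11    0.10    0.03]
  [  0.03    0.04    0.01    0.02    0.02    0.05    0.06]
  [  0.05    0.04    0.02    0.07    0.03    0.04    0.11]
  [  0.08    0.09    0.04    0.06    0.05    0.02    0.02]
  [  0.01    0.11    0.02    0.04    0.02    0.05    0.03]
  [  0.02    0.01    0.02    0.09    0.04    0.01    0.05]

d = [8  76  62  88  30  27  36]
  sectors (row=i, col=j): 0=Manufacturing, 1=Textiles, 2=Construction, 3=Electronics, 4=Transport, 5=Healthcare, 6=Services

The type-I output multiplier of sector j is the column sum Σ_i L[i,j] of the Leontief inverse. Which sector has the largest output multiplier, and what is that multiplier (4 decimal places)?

Textiles (1.7089)

Form M = I − A:
  [  0.99   -0.10   -0.08   -0.07   -0.03   -0.03   -0.01]
  [ -0.01    0.91   -0.02   -0.07   -0.11   -0.10   -0.03]
  [ -0.03   -0.04    0.99   -0.02   -0.02   -0.05   -0.06]
  [ -0.05   -0.04   -0.02    0.93   -0.03   -0.04   -0.11]
  [ -0.08   -0.09   -0.04   -0.06    0.95   -0.02   -0.02]
  [ -0.01   -0.11   -0.02   -0.04   -0.02    0.95   -0.03]
  [ -0.02   -0.01   -0.02   -0.09   -0.04   -0.01    0.95]
Leontief inverse L = M⁻¹:
  [  1.0250    0.1338    0.0916    0.0986    0.0556    0.0570    0.0352]
  [  0.0322    1.1395    0.0374    0.1095    0.1424    0.1312    0.0585]
  [  0.0387    0.0631    1.0196    0.0419    0.0358    0.0648    0.0744]
  [  0.0653    0.0714    0.0352    1.1055    0.0530    0.0605    0.1362]
  [  0.0963    0.1300    0.0577    0.0941    1.0777    0.0469    0.0438]
  [  0.0212    0.1414    0.0304    0.0667    0.0445    1.0740    0.0492]
  [  0.0332    0.0299    0.0299    0.1135    0.0543    0.0230    1.0708]
Total output x = L · d:
  x_0 = 1.0250·8 + 0.1338·76 + 0.0916·62 + 0.0986·88 + 0.0556·30 + 0.0570·27 + 0.0352·36 = 37.1992
  x_1 = 0.0322·8 + 1.1395·76 + 0.0374·62 + 0.1095·88 + 0.1424·30 + 0.1312·27 + 0.0585·36 = 108.7327
  x_2 = 0.0387·8 + 0.0631·76 + 1.0196·62 + 0.0419·88 + 0.0358·30 + 0.0648·27 + 0.0744·36 = 77.5137
  x_3 = 0.0653·8 + 0.0714·76 + 0.0352·62 + 1.1055·88 + 0.0530·30 + 0.0605·27 + 0.1362·36 = 113.5374
  x_4 = 0.0963·8 + 0.1300·76 + 0.0577·62 + 0.0941·88 + 1.0777·30 + 0.0469·27 + 0.0438·36 = 57.6775
  x_5 = 0.0212·8 + 0.1414·76 + 0.0304·62 + 0.0667·88 + 0.0445·30 + 1.0740·27 + 0.0492·36 = 50.7717
  x_6 = 0.0332·8 + 0.0299·76 + 0.0299·62 + 0.1135·88 + 0.0543·30 + 0.0230·27 + 1.0708·36 = 55.1734
Output multipliers (column sums of L):
  Manufacturing: 1.3118
  Textiles: 1.7089
  Construction: 1.3018
  Electronics: 1.6298
  Transport: 1.4633
  Healthcare: 1.4573
  Services: 1.4682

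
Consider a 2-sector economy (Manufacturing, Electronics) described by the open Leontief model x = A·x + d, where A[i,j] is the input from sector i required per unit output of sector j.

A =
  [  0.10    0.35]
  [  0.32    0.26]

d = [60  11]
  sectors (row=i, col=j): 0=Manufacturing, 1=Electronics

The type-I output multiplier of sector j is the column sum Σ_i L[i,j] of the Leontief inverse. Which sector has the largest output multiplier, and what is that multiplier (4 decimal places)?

Form M = I − A:
  [  0.90   -0.35]
  [ -0.32    0.74]
Leontief inverse L = M⁻¹:
  [  1.3357    0.6318]
  [  0.5776    1.6245]
Total output x = L · d:
  x_0 = 1.3357·60 + 0.6318·11 = 87.0939
  x_1 = 0.5776·60 + 1.6245·11 = 52.5271
Output multipliers (column sums of L):
  Manufacturing: 1.9134
  Electronics: 2.2563

Electronics (2.2563)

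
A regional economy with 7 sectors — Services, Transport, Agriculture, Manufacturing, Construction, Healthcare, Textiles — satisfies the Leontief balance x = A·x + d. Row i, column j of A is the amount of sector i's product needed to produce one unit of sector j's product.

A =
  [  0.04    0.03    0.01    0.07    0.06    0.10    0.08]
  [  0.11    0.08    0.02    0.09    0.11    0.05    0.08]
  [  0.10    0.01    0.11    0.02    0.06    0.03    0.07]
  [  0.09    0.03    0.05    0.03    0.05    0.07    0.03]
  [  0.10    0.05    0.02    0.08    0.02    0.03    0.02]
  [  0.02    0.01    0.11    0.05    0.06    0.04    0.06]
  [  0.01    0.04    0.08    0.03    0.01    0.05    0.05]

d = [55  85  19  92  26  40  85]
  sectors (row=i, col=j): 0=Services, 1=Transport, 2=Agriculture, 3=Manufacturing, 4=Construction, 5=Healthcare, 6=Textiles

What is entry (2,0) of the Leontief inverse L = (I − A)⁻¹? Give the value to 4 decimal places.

Form M = I − A:
  [  0.96   -0.03   -0.01   -0.07   -0.06   -0.10   -0.08]
  [ -0.11    0.92   -0.02   -0.09   -0.11   -0.05   -0.08]
  [ -0.10   -0.01    0.89   -0.02   -0.06   -0.03   -0.07]
  [ -0.09   -0.03   -0.05    0.97   -0.05   -0.07   -0.03]
  [ -0.10   -0.05   -0.02   -0.08    0.98   -0.03   -0.02]
  [ -0.02   -0.01   -0.11   -0.05   -0.06    0.96   -0.06]
  [ -0.01   -0.04   -0.08   -0.03   -0.01   -0.05    0.95]
Leontief inverse L = M⁻¹:
  [  1.0749    0.0500    0.0472    0.1007    0.0887    0.1320    0.1116]
  [  0.1661    1.1124    0.0616    0.1381    0.1532    0.0986    0.1260]
  [  0.1394    0.0289    1.1481    0.0504    0.0896    0.0639    0.1063]
  [  0.1243    0.0476    0.0818    1.0596    0.0788    0.1009    0.0620]
  [  0.1337    0.0682    0.0448    0.1081    1.0488    0.0621    0.0497]
  [  0.0573    0.0260    0.1472    0.0744    0.0854    1.0663    0.0894]
  [  0.0384    0.0534    0.1106    0.0496    0.0330    0.0709    1.0752]
Total output x = L · d:
  x_0 = 1.0749·55 + 0.0500·85 + 0.0472·19 + 0.1007·92 + 0.0887·26 + 0.1320·40 + 0.1116·85 = 90.5997
  x_1 = 0.1661·55 + 1.1124·85 + 0.0616·19 + 0.1381·92 + 0.1532·26 + 0.0986·40 + 0.1260·85 = 136.2054
  x_2 = 0.1394·55 + 0.0289·85 + 1.1481·19 + 0.0504·92 + 0.0896·26 + 0.0639·40 + 0.1063·85 = 50.4898
  x_3 = 0.1243·55 + 0.0476·85 + 0.0818·19 + 1.0596·92 + 0.0788·26 + 0.1009·40 + 0.0620·85 = 121.2746
  x_4 = 0.1337·55 + 0.0682·85 + 0.0448·19 + 0.1081·92 + 1.0488·26 + 0.0621·40 + 0.0497·85 = 57.9329
  x_5 = 0.0573·55 + 0.0260·85 + 0.1472·19 + 0.0744·92 + 0.0854·26 + 1.0663·40 + 0.0894·85 = 67.4707
  x_6 = 0.0384·55 + 0.0534·85 + 0.1106·19 + 0.0496·92 + 0.0330·26 + 0.0709·40 + 1.0752·85 = 108.4047

L[2,0] = 0.1394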